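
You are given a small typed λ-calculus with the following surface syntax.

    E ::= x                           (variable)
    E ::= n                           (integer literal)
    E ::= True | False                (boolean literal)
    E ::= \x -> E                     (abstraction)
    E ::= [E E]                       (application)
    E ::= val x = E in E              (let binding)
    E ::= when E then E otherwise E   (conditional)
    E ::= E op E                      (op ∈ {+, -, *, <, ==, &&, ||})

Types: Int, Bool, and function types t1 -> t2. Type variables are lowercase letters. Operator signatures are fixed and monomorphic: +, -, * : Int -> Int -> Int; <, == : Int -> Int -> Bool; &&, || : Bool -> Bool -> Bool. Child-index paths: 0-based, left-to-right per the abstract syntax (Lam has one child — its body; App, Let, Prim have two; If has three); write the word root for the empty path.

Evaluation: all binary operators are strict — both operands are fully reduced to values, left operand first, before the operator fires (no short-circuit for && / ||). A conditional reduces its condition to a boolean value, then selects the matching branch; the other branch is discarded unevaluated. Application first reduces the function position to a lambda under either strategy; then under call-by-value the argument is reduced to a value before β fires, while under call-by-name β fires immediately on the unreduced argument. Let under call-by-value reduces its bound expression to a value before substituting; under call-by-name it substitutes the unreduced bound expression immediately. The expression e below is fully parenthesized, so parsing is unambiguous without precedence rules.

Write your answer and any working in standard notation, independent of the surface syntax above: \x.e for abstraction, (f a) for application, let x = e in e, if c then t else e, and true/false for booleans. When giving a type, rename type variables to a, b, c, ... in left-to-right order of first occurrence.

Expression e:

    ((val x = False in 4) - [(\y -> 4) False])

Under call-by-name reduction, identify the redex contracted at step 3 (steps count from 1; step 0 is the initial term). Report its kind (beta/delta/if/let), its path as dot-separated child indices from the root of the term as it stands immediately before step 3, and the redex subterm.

Working:
step 0: ((let x = false in 4) - ((\y.4) false))
step 1: [let@0] (4 - ((\y.4) false))
step 2: [beta@1] (4 - 4)
step 3: [delta@root] 0

Answer: delta at root : (4 - 4)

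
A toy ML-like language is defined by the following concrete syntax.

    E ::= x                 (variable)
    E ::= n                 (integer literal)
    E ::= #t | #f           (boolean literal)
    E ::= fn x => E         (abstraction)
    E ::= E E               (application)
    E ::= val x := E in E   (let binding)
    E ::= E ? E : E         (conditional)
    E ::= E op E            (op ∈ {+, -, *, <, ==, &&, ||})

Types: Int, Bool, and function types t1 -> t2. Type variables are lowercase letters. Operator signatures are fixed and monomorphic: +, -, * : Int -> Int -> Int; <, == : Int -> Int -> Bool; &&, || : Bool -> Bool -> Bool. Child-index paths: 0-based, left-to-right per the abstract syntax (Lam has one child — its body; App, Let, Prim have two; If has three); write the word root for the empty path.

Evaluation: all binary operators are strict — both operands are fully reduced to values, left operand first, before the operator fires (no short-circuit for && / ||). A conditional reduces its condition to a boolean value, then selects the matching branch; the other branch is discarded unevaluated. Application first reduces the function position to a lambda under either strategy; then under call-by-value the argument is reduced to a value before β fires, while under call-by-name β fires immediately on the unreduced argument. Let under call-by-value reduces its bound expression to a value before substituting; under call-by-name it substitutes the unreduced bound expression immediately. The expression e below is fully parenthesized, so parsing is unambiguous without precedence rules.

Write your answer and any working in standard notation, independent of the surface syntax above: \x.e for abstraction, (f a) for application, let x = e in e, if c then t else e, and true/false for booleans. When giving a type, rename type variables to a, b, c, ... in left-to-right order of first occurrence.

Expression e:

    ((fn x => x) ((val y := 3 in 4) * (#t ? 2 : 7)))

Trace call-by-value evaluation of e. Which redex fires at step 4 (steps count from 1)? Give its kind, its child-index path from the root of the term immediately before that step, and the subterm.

Working:
step 0: ((\x.x) ((let y = 3 in 4) * (if true then 2 else 7)))
step 1: [let@1.0] ((\x.x) (4 * (if true then 2 else 7)))
step 2: [if@1.1] ((\x.x) (4 * 2))
step 3: [delta@1] ((\x.x) 8)
step 4: [beta@root] 8

Answer: beta at root : ((\x.x) 8)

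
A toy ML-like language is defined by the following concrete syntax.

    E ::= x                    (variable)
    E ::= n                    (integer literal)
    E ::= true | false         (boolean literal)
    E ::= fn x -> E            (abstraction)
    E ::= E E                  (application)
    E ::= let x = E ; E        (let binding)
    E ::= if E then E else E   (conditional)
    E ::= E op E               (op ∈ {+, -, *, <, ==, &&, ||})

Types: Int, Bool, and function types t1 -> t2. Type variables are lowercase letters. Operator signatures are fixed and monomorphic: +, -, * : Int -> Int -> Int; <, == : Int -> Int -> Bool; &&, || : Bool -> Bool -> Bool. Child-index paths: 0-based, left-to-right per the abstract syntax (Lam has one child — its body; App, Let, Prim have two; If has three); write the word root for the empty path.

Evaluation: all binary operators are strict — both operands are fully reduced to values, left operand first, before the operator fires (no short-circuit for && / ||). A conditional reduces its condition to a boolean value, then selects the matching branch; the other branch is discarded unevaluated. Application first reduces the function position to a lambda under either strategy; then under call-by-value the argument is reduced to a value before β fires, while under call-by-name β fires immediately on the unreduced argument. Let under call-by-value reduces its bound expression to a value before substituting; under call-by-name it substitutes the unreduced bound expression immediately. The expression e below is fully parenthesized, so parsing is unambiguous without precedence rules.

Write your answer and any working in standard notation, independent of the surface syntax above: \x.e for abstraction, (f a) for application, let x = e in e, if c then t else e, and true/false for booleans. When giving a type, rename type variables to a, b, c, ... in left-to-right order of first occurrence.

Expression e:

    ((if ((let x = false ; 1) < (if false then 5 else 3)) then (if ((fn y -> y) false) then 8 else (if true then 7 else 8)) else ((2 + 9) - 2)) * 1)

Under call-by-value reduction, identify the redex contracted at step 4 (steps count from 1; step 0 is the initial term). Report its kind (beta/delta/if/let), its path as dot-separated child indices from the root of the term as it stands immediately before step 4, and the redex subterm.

Answer: if at 0 : (if true then (if ((\y.y) false) then 8 else (if true then 7 else 8)) else ((2 + 9) - 2))

Working:
step 0: ((if ((let x = false in 1) < (if false then 5 else 3)) then (if ((\y.y) false) then 8 else (if true then 7 else 8)) else ((2 + 9) - 2)) * 1)
step 1: [let@0.0.0] ((if (1 < (if false then 5 else 3)) then (if ((\y.y) false) then 8 else (if true then 7 else 8)) else ((2 + 9) - 2)) * 1)
step 2: [if@0.0.1] ((if (1 < 3) then (if ((\y.y) false) then 8 else (if true then 7 else 8)) else ((2 + 9) - 2)) * 1)
step 3: [delta@0.0] ((if true then (if ((\y.y) false) then 8 else (if true then 7 else 8)) else ((2 + 9) - 2)) * 1)
step 4: [if@0] ((if ((\y.y) false) then 8 else (if true then 7 else 8)) * 1)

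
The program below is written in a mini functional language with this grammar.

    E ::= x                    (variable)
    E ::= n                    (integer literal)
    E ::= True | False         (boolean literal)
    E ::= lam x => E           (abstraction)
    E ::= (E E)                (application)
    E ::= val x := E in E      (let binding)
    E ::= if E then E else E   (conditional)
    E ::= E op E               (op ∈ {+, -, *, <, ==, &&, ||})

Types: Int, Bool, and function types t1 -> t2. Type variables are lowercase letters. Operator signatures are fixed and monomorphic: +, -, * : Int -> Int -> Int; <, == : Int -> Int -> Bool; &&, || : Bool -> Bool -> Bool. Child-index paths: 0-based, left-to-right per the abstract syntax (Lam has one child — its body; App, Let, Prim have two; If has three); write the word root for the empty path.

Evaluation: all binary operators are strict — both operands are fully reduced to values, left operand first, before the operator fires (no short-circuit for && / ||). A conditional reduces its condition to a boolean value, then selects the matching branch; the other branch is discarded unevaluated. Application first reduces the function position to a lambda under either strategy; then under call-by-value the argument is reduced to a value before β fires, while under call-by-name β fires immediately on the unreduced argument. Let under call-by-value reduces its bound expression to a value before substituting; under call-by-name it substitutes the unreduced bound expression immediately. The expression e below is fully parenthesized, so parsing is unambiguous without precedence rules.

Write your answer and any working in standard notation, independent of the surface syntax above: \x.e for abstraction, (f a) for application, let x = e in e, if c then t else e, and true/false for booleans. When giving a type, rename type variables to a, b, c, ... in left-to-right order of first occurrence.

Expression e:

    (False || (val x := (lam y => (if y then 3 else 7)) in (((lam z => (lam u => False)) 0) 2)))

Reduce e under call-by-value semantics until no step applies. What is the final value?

Derivation:
step 0: (false || (let x = (\y.(if y then 3 else 7)) in (((\z.(\u.false)) 0) 2)))
step 1: [let@1] (false || (((\z.(\u.false)) 0) 2))
step 2: [beta@1.0] (false || ((\u.false) 2))
step 3: [beta@1] (false || false)
step 4: [delta@root] false

Answer: false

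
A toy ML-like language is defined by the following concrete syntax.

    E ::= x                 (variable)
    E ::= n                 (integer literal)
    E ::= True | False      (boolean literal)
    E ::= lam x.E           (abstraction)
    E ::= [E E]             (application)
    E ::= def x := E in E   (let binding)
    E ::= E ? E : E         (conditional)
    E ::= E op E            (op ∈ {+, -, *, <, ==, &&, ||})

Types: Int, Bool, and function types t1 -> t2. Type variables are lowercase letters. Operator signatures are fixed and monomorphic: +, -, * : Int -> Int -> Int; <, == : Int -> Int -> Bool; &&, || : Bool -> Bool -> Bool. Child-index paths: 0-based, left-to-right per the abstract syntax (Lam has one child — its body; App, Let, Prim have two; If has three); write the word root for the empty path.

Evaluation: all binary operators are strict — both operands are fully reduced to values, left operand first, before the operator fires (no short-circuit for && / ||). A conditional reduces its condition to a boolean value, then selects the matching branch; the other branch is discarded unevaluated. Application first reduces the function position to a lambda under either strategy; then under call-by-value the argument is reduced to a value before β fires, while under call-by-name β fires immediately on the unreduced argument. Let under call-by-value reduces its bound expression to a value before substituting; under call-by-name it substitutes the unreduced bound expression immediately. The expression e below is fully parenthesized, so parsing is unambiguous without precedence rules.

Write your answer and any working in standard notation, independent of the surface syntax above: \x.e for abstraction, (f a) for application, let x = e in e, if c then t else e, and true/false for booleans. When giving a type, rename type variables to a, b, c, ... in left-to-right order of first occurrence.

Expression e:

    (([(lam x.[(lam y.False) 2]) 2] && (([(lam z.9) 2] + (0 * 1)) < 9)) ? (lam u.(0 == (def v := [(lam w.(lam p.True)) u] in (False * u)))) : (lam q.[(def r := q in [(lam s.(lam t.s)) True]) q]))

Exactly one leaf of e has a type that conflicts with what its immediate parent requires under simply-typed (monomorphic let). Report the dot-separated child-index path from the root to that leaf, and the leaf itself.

Working:
\y._ : b -> Bool
  unify b -> Bool ~ Int -> c
  unify b ~ Int
  unify Bool ~ c
_ _ : Bool
\x._ : a -> Bool
  unify a -> Bool ~ Int -> d
  unify a ~ Int
  unify Bool ~ d
_ _ : Bool
  unify Bool ~ Bool
\z._ : e -> Int
  unify e -> Int ~ Int -> f
  unify e ~ Int
  unify Int ~ f
_ _ : Int
  unify Int ~ Int
  unify Int ~ Int
  unify Int ~ Int
  unify Int ~ Int
  unify Int ~ Int
  unify Int ~ Int
  unify Bool ~ Bool
  unify Bool ~ Bool
  unify Int ~ Int
\p._ : i -> Bool
\w._ : h -> i -> Bool
u : g
  unify h -> i -> Bool ~ g -> j
  unify h ~ g
  unify i -> Bool ~ j
_ _ : i -> Bool
let v : i -> Bool
  unify Bool ~ Int
  FAIL: mismatch Bool ~ Int

Answer: 1.0.1.1.0 : false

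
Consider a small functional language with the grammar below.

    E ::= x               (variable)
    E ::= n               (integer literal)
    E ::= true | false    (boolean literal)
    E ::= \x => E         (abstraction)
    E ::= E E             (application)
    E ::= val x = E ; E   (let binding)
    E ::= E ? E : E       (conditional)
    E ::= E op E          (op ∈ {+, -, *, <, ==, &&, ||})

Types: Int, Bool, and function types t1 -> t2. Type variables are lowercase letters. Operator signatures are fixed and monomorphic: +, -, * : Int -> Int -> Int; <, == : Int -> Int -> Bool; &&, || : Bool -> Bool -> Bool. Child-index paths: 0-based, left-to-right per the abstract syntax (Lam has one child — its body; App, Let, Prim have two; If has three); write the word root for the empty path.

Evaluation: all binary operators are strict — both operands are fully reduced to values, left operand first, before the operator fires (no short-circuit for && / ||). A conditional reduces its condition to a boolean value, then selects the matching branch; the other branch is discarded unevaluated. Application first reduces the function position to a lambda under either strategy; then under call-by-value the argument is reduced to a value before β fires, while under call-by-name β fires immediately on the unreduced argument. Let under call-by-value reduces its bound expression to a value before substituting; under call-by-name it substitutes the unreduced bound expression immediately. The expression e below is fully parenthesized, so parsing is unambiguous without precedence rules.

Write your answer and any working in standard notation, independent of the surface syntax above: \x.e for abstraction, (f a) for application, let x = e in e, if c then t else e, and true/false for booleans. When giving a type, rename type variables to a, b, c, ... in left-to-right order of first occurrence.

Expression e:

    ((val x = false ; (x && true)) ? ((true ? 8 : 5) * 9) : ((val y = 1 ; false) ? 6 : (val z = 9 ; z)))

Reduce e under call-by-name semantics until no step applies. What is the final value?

Answer: 9

Trace:
step 0: (if (let x = false in (x && true)) then ((if true then 8 else 5) * 9) else (if (let y = 1 in false) then 6 else (let z = 9 in z)))
step 1: [let@0] (if (false && true) then ((if true then 8 else 5) * 9) else (if (let y = 1 in false) then 6 else (let z = 9 in z)))
step 2: [delta@0] (if false then ((if true then 8 else 5) * 9) else (if (let y = 1 in false) then 6 else (let z = 9 in z)))
step 3: [if@root] (if (let y = 1 in false) then 6 else (let z = 9 in z))
step 4: [let@0] (if false then 6 else (let z = 9 in z))
step 5: [if@root] (let z = 9 in z)
step 6: [let@root] 9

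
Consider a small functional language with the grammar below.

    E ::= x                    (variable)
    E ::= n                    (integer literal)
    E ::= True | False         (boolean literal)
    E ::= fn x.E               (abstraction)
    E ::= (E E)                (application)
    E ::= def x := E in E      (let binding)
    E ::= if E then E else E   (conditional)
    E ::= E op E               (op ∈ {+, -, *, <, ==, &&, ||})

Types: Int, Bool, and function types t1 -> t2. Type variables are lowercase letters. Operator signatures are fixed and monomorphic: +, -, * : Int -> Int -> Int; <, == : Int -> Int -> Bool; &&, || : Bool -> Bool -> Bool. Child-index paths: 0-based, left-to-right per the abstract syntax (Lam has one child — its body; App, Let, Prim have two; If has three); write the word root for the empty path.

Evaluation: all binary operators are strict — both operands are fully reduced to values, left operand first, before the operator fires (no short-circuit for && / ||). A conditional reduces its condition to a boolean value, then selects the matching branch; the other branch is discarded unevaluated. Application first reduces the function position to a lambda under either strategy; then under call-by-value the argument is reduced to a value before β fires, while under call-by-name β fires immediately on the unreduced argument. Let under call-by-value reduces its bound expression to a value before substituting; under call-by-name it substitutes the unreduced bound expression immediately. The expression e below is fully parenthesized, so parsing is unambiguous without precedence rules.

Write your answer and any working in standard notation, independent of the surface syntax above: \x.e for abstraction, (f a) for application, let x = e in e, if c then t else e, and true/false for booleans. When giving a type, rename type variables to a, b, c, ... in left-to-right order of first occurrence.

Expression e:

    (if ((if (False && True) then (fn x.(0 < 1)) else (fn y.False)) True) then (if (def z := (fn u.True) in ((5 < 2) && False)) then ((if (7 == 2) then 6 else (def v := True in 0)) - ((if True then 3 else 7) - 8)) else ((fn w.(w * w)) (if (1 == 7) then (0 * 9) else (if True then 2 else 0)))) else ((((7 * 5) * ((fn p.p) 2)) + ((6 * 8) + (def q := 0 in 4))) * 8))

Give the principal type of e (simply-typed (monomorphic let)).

Working:
  unify Bool ~ Bool
  unify Bool ~ Bool
  unify Bool ~ Bool
  unify Int ~ Int
  unify Int ~ Int
\x._ : a -> Bool
\y._ : b -> Bool
  unify a -> Bool ~ b -> Bool
  unify a ~ b
  unify Bool ~ Bool
  unify b -> Bool ~ Bool -> c
  unify b ~ Bool
  unify Bool ~ c
_ _ : Bool
  unify Bool ~ Bool
\u._ : d -> Bool
let z : d -> Bool
  unify Int ~ Int
  unify Int ~ Int
  unify Bool ~ Bool
  unify Bool ~ Bool
  unify Bool ~ Bool
  unify Int ~ Int
  unify Int ~ Int
  unify Bool ~ Bool
let v : Bool
  unify Int ~ Int
  unify Int ~ Int
  unify Bool ~ Bool
  unify Int ~ Int
  unify Int ~ Int
  unify Int ~ Int
  unify Int ~ Int
w : e
  unify e ~ Int
w : Int
  unify Int ~ Int
\w._ : Int -> Int
  unify Int ~ Int
  unify Int ~ Int
  unify Bool ~ Bool
  unify Int ~ Int
  unify Int ~ Int
  unify Bool ~ Bool
  unify Int ~ Int
  unify Int ~ Int
  unify Int -> Int ~ Int -> f
  unify Int ~ Int
  unify Int ~ f
_ _ : Int
  unify Int ~ Int
  unify Int ~ Int
  unify Int ~ Int
  unify Int ~ Int
p : g
\p._ : g -> g
  unify g -> g ~ Int -> h
  unify g ~ Int
  unify Int ~ h
_ _ : Int
  unify Int ~ Int
  unify Int ~ Int
  unify Int ~ Int
  unify Int ~ Int
  unify Int ~ Int
let q : Int
  unify Int ~ Int
  unify Int ~ Int
  unify Int ~ Int
  unify Int ~ Int
  unify Int ~ Int

Answer: Int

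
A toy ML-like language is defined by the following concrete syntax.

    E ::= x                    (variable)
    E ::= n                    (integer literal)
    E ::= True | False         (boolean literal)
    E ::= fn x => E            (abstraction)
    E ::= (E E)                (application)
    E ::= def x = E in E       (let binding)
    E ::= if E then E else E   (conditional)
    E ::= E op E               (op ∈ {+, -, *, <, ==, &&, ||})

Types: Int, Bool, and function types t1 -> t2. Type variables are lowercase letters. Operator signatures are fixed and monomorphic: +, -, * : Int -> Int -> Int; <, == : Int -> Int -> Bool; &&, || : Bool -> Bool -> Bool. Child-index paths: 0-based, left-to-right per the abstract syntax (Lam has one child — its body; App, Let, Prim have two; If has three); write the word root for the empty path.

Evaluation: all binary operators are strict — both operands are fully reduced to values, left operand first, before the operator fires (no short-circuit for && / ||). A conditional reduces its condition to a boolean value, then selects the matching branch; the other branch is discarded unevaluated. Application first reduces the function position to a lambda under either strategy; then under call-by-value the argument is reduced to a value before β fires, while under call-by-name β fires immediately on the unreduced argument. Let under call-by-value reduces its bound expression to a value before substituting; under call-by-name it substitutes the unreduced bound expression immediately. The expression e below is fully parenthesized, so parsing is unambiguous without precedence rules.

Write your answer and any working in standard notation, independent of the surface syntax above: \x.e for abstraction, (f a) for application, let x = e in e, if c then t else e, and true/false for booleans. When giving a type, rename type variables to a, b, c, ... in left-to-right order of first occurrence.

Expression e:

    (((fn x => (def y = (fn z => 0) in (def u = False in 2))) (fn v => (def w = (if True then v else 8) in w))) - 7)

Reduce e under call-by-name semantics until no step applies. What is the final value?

Answer: -5

Derivation:
step 0: (((\x.(let y = (\z.0) in (let u = false in 2))) (\v.(let w = (if true then v else 8) in w))) - 7)
step 1: [beta@0] ((let y = (\z.0) in (let u = false in 2)) - 7)
step 2: [let@0] ((let u = false in 2) - 7)
step 3: [let@0] (2 - 7)
step 4: [delta@root] -5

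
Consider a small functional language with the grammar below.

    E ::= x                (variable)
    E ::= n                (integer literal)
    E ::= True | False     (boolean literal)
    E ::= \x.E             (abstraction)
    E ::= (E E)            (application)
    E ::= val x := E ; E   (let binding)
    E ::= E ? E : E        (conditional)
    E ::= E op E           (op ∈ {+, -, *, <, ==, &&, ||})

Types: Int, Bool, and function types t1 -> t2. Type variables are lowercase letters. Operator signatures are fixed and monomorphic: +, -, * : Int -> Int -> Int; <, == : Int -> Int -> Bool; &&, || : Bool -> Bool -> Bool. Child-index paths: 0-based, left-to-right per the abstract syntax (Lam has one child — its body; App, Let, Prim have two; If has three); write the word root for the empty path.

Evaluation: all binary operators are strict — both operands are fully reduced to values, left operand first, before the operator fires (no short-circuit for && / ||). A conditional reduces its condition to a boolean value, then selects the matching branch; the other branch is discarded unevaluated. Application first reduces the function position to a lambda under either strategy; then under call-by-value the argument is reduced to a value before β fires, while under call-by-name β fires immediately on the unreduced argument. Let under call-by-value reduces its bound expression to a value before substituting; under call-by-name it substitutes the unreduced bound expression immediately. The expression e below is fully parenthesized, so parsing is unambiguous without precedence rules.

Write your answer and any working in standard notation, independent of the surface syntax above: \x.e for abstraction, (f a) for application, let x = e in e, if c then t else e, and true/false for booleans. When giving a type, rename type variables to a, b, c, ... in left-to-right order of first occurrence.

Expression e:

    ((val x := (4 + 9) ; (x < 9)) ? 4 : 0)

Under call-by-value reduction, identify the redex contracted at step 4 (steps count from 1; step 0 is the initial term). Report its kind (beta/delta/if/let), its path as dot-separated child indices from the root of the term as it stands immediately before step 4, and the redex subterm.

Derivation:
step 0: (if (let x = (4 + 9) in (x < 9)) then 4 else 0)
step 1: [delta@0.0] (if (let x = 13 in (x < 9)) then 4 else 0)
step 2: [let@0] (if (13 < 9) then 4 else 0)
step 3: [delta@0] (if false then 4 else 0)
step 4: [if@root] 0

Answer: if at root : (if false then 4 else 0)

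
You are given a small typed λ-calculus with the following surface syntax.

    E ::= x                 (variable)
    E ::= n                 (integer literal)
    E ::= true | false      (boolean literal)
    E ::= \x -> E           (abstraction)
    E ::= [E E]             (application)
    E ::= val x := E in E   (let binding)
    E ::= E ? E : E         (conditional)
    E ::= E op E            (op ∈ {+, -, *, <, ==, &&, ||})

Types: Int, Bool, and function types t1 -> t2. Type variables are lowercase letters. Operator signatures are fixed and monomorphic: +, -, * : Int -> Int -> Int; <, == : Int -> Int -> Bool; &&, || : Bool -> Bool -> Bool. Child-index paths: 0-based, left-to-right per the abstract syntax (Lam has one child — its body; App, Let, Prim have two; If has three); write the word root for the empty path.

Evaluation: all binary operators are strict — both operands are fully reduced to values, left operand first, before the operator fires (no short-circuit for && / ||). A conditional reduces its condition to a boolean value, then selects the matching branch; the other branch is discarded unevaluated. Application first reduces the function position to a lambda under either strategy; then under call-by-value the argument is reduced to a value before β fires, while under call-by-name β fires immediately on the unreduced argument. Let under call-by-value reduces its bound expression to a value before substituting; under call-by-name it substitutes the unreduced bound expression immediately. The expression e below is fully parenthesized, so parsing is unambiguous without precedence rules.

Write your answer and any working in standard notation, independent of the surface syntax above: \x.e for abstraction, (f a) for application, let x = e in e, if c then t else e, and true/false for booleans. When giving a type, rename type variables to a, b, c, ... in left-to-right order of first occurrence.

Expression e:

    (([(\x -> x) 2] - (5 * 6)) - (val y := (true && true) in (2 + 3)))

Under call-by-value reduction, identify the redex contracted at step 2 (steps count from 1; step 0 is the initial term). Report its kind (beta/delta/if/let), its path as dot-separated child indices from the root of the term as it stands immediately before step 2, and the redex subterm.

Answer: delta at 0.1 : (5 * 6)

Derivation:
step 0: ((((\x.x) 2) - (5 * 6)) - (let y = (true && true) in (2 + 3)))
step 1: [beta@0.0] ((2 - (5 * 6)) - (let y = (true && true) in (2 + 3)))
step 2: [delta@0.1] ((2 - 30) - (let y = (true && true) in (2 + 3)))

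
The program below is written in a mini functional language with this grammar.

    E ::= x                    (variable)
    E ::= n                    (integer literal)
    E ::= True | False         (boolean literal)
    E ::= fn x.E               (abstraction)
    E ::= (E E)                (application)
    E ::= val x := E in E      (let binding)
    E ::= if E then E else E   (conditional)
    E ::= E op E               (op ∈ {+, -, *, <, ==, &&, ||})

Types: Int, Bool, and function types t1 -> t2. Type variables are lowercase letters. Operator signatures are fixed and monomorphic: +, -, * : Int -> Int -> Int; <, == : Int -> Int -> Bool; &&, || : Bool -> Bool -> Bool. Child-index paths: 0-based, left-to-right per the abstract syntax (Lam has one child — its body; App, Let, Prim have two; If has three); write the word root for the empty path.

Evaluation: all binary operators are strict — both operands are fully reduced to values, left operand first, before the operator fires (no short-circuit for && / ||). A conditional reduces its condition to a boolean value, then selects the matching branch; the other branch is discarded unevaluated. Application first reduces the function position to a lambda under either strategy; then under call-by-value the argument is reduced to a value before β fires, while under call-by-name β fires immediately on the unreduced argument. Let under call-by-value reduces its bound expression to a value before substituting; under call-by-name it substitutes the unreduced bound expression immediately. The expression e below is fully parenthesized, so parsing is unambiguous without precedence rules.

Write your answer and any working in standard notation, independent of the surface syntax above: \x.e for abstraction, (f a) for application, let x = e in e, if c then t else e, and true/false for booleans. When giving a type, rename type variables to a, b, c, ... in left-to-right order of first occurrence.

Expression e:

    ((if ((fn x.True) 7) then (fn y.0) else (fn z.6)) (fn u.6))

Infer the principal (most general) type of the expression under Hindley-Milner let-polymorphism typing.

Working:
\x._ : a -> Bool
  unify a -> Bool ~ Int -> b
  unify a ~ Int
  unify Bool ~ b
_ _ : Bool
  unify Bool ~ Bool
\y._ : c -> Int
\z._ : d -> Int
  unify c -> Int ~ d -> Int
  unify c ~ d
  unify Int ~ Int
\u._ : e -> Int
  unify d -> Int ~ (e -> Int) -> f
  unify d ~ e -> Int
  unify Int ~ f
_ _ : Int

Answer: Int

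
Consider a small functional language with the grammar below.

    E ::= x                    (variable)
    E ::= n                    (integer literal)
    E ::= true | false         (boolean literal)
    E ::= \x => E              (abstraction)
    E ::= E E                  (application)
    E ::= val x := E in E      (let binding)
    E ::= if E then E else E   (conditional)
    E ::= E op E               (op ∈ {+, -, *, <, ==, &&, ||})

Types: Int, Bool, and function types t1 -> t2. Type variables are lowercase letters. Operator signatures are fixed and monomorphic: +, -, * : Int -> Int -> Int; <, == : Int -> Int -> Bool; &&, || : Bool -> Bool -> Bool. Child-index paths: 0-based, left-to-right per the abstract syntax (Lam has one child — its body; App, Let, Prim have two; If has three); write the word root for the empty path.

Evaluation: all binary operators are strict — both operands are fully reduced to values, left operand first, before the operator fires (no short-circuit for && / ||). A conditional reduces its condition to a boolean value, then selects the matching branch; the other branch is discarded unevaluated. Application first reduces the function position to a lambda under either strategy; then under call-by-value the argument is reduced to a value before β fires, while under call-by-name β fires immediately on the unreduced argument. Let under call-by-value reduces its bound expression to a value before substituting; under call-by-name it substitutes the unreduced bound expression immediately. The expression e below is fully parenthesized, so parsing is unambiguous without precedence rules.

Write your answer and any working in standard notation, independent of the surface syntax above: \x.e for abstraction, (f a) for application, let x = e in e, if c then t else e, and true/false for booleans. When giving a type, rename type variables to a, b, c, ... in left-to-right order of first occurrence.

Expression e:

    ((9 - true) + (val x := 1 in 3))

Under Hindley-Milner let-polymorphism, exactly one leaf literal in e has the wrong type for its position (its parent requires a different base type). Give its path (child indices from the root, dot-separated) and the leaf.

Answer: 0.1 : true

Working:
  unify Int ~ Int
  unify Bool ~ Int
  FAIL: mismatch Bool ~ Int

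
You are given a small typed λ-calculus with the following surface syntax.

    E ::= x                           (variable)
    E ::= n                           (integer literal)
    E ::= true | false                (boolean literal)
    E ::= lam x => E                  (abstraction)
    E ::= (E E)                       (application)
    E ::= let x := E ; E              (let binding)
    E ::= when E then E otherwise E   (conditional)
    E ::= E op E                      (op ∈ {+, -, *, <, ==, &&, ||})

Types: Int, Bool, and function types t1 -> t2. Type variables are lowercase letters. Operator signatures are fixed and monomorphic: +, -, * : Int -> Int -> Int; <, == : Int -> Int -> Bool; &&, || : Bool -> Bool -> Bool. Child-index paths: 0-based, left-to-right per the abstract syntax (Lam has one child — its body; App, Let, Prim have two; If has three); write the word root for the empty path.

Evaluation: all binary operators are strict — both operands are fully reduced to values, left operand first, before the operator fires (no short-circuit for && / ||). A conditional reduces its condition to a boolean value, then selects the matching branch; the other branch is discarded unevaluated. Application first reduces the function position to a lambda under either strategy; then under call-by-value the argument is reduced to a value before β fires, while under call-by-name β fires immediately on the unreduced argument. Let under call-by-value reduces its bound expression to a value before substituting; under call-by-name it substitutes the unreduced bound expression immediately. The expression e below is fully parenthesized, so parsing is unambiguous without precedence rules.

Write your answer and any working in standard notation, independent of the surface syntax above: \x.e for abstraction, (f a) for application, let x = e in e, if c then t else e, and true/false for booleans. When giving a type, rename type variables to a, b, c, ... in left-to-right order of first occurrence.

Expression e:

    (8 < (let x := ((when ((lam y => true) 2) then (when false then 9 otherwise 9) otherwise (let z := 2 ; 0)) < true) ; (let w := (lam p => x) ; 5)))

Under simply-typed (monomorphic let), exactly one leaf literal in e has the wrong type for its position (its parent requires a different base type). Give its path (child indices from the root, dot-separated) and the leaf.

Working:
  unify Int ~ Int
\y._ : a -> Bool
  unify a -> Bool ~ Int -> b
  unify a ~ Int
  unify Bool ~ b
_ _ : Bool
  unify Bool ~ Bool
  unify Bool ~ Bool
  unify Int ~ Int
let z : Int
  unify Int ~ Int
  unify Int ~ Int
  unify Bool ~ Int
  FAIL: mismatch Bool ~ Int

Answer: 1.0.1 : true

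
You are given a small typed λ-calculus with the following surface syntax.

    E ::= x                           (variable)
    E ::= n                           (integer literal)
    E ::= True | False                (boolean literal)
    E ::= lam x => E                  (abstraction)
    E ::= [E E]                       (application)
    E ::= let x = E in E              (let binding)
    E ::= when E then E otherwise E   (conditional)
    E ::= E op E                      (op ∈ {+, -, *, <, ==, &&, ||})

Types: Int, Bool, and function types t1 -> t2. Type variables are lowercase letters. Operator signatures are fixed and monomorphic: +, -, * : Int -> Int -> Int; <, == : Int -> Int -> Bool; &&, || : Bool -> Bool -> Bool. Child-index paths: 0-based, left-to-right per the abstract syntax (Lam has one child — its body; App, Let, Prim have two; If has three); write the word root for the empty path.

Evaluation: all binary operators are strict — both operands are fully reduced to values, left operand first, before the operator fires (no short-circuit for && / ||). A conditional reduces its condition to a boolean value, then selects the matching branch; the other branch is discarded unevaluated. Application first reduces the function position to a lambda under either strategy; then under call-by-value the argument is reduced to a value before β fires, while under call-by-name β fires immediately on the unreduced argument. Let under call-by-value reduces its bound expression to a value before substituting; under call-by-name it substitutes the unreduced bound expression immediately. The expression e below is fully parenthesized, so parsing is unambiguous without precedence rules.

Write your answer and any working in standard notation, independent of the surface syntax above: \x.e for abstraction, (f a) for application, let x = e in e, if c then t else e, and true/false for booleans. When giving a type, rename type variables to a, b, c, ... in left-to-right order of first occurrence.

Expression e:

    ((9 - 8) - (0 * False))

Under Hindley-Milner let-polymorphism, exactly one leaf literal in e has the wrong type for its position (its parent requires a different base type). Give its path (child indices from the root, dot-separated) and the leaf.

Working:
  unify Int ~ Int
  unify Int ~ Int
  unify Int ~ Int
  unify Int ~ Int
  unify Bool ~ Int
  FAIL: mismatch Bool ~ Int

Answer: 1.1 : false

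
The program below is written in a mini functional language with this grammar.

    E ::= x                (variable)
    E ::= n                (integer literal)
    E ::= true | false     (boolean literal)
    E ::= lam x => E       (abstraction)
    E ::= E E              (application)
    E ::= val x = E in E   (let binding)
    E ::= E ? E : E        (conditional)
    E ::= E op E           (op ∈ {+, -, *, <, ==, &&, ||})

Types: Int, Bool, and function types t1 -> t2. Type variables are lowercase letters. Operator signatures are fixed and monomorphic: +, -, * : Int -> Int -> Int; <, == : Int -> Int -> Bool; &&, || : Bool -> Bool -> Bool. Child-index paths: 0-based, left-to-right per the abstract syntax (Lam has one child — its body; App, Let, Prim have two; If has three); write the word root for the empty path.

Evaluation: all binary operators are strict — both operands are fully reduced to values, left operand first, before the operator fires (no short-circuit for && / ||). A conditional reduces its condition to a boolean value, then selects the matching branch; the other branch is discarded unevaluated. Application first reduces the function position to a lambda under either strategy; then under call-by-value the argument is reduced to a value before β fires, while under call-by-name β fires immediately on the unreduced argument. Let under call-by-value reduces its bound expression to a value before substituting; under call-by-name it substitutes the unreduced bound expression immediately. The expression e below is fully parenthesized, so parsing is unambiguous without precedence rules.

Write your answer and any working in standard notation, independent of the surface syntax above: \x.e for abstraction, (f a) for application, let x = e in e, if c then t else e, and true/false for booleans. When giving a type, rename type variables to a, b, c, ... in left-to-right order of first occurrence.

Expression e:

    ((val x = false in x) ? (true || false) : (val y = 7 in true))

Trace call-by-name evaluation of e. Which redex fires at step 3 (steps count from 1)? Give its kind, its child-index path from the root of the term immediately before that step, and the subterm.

Answer: let at root : (let y = 7 in true)

Derivation:
step 0: (if (let x = false in x) then (true || false) else (let y = 7 in true))
step 1: [let@0] (if false then (true || false) else (let y = 7 in true))
step 2: [if@root] (let y = 7 in true)
step 3: [let@root] true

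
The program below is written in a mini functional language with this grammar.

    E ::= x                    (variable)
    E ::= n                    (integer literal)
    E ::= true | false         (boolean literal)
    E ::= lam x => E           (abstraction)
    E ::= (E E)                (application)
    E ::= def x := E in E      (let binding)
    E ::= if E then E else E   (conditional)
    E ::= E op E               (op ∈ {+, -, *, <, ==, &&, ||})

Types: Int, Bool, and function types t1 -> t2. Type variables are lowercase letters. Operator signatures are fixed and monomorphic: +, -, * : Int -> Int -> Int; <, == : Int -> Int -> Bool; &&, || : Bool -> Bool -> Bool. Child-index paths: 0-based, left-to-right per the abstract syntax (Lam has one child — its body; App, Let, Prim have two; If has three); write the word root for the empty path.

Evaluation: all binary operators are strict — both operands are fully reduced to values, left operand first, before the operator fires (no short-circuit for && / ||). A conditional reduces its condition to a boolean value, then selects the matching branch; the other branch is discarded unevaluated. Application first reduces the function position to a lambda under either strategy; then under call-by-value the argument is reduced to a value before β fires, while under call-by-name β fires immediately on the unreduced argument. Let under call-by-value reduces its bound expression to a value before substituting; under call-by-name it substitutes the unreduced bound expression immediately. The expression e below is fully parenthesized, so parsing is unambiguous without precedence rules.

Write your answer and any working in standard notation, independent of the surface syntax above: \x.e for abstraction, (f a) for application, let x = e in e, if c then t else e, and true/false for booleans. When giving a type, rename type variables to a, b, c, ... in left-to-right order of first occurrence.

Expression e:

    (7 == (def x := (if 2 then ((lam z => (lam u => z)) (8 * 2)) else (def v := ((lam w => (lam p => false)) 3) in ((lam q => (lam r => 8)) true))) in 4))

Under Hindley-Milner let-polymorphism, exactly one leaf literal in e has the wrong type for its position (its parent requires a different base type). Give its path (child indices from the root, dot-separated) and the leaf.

Working:
  unify Int ~ Int
  unify Int ~ Bool
  FAIL: mismatch Int ~ Bool

Answer: 1.0.0 : 2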